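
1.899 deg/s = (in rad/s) 0.03314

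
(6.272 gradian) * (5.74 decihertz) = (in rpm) 0.54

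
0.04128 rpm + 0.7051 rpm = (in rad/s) 0.07816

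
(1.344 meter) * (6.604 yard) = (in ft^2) 87.36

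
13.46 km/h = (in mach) 0.01098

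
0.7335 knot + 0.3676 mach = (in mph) 280.8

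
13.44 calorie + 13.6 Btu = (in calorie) 3443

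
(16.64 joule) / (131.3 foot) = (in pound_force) 0.09347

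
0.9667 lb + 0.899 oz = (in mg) 4.64e+05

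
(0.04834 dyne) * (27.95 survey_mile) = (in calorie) 0.005197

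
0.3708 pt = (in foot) 0.0004292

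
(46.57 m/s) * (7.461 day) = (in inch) 1.182e+09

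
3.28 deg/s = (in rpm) 0.5467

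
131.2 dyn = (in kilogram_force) 0.0001338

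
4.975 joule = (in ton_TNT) 1.189e-09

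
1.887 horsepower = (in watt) 1407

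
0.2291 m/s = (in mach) 0.0006728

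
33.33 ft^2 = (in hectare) 0.0003096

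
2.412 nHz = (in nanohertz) 2.412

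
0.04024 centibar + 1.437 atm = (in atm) 1.437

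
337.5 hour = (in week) 2.009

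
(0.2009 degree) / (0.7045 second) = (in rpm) 0.04753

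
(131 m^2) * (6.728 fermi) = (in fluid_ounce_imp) 3.102e-08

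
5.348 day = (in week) 0.764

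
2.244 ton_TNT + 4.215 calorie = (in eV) 5.86e+28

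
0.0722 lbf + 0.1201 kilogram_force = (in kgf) 0.1528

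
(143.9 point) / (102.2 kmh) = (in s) 0.001788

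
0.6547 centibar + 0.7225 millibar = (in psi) 0.1054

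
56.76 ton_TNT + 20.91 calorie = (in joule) 2.375e+11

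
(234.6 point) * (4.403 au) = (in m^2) 5.451e+10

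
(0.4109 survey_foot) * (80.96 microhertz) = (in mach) 2.978e-08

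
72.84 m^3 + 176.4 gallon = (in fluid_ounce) 2.486e+06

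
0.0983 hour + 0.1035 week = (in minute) 1049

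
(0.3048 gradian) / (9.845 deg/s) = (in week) 4.607e-08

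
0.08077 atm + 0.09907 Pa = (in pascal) 8184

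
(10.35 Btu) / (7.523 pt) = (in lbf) 9.25e+05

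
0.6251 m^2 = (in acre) 0.0001545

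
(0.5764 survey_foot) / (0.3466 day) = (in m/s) 5.867e-06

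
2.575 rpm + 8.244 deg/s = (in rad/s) 0.4135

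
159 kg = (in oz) 5609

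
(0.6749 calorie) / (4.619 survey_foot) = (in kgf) 0.2045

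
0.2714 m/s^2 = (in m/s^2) 0.2714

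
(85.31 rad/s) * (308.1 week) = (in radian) 1.59e+10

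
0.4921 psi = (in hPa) 33.93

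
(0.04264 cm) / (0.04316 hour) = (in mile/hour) 6.139e-06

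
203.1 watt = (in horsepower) 0.2724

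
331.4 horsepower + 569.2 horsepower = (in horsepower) 900.6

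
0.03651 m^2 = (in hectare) 3.651e-06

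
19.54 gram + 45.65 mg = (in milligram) 1.959e+04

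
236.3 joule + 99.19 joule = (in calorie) 80.18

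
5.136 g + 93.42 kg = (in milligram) 9.343e+07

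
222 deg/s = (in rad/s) 3.875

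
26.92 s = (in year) 8.536e-07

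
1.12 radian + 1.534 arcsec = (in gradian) 71.3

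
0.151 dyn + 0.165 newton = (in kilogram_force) 0.01683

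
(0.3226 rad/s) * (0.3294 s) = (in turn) 0.01691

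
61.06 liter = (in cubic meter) 0.06106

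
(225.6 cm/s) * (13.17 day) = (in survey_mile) 1595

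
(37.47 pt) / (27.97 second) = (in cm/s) 0.04726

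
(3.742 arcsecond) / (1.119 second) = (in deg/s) 0.0009289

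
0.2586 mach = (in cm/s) 8805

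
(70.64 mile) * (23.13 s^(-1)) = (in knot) 5.111e+06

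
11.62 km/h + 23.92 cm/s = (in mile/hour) 7.755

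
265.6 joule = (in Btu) 0.2517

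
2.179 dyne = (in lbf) 4.899e-06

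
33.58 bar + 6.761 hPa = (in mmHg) 2.519e+04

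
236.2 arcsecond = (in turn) 0.0001823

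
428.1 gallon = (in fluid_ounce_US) 5.48e+04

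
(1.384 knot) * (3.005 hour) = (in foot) 2.527e+04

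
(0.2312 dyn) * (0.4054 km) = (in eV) 5.85e+15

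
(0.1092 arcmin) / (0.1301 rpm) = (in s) 0.002332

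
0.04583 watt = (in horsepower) 6.146e-05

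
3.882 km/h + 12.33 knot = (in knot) 14.43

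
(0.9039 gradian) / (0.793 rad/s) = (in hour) 4.974e-06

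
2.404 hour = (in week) 0.01431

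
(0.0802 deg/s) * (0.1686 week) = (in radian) 142.7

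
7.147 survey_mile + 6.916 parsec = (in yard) 2.334e+17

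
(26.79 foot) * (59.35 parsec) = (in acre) 3.695e+15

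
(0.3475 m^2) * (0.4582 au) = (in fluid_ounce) 8.054e+14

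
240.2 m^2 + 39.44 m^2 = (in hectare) 0.02796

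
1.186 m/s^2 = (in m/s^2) 1.186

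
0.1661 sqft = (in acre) 3.813e-06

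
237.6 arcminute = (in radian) 0.06912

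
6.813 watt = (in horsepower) 0.009136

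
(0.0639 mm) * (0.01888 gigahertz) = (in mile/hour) 2699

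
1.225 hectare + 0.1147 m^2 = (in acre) 3.027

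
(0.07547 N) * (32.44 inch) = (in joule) 0.06219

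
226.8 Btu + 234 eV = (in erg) 2.393e+12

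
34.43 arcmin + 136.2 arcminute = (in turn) 0.0079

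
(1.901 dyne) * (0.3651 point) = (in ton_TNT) 5.852e-19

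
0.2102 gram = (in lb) 0.0004634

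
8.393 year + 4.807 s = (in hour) 7.352e+04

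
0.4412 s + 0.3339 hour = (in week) 0.001988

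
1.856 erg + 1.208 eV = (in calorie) 4.436e-08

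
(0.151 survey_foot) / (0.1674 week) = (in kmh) 1.637e-06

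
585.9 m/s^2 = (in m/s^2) 585.9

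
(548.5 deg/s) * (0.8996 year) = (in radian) 2.716e+08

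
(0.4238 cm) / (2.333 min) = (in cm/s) 0.003028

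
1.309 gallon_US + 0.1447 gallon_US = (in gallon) 1.454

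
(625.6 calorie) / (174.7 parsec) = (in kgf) 4.951e-17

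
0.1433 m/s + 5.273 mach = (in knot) 3490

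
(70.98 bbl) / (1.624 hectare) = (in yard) 0.0007599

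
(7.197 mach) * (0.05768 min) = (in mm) 8.481e+06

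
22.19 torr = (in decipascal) 2.958e+04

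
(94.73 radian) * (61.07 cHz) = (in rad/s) 57.85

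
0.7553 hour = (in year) 8.622e-05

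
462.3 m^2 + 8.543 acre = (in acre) 8.657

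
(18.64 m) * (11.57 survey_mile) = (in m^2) 3.471e+05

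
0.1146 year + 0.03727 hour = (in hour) 1004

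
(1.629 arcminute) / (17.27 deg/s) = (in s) 0.001572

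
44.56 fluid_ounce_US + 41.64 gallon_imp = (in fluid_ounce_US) 6446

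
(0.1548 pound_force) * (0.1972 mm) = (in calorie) 3.245e-05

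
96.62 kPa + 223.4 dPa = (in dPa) 9.664e+05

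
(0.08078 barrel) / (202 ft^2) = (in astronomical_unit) 4.575e-15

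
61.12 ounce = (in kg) 1.733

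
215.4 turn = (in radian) 1353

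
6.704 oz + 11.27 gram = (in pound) 0.4438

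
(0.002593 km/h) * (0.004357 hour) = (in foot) 0.03707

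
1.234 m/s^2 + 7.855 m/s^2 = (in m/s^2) 9.089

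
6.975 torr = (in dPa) 9299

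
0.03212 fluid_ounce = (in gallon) 0.0002509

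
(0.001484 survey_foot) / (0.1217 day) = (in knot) 8.362e-08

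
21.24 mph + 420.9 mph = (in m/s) 197.7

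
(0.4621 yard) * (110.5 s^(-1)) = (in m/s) 46.69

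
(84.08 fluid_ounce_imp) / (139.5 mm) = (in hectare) 1.713e-06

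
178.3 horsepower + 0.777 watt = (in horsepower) 178.3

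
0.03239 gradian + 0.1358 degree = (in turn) 0.0004582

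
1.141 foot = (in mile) 0.0002161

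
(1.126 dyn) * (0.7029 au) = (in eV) 7.39e+24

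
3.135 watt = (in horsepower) 0.004204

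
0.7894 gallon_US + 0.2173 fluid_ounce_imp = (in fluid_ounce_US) 101.3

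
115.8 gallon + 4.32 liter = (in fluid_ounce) 1.497e+04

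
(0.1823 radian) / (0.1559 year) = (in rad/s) 3.708e-08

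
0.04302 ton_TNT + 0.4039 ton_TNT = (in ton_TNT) 0.4469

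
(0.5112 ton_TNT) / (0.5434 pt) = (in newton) 1.116e+13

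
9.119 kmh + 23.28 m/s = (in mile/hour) 57.74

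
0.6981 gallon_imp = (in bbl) 0.01996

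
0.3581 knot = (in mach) 0.000541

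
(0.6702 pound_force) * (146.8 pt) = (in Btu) 0.0001463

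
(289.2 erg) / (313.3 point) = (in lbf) 5.882e-05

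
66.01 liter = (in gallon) 17.44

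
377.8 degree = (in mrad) 6594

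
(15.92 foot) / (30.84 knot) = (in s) 0.3058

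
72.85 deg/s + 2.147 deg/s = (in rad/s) 1.309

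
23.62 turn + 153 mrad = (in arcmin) 5.107e+05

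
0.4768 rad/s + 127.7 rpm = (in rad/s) 13.85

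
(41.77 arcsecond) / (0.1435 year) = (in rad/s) 4.475e-11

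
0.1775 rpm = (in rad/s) 0.01859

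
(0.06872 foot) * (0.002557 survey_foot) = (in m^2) 1.632e-05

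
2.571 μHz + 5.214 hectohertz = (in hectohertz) 5.214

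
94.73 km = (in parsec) 3.07e-12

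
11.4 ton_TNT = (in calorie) 1.14e+10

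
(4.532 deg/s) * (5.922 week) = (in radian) 2.833e+05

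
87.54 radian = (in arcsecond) 1.806e+07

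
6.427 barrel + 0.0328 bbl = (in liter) 1027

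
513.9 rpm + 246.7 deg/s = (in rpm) 555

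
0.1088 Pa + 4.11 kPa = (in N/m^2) 4110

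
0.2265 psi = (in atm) 0.01541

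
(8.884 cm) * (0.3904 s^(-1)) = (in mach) 0.0001019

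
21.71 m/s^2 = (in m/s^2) 21.71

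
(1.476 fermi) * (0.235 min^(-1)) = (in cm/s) 5.781e-16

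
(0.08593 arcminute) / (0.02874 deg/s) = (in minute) 0.0008305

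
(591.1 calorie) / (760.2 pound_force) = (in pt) 2073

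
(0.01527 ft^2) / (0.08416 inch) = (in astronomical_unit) 4.436e-12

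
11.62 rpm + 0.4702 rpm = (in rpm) 12.09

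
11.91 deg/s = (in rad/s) 0.2079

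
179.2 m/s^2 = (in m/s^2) 179.2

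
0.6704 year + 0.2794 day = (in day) 245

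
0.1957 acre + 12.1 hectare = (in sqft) 1.311e+06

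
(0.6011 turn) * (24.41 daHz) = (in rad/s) 921.9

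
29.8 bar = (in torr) 2.235e+04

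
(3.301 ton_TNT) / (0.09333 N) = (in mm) 1.48e+14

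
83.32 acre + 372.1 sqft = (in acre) 83.33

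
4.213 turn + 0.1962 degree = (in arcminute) 9.101e+04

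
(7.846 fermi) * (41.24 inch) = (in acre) 2.031e-18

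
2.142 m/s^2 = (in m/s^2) 2.142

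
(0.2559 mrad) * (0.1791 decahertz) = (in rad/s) 0.0004583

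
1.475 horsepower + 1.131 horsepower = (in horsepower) 2.606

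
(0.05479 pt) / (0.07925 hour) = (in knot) 1.317e-07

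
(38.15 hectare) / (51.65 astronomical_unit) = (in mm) 4.937e-05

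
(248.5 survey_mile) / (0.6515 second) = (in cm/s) 6.138e+07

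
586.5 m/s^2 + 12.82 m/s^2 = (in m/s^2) 599.3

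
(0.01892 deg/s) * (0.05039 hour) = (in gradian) 3.814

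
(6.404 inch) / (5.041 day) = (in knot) 7.26e-07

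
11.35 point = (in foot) 0.01314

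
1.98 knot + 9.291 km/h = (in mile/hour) 8.052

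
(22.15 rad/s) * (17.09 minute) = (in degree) 1.301e+06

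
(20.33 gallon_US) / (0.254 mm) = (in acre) 0.07487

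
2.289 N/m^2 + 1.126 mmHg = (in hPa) 1.524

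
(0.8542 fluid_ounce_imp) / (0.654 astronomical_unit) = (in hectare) 2.481e-20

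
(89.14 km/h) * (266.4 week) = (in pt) 1.131e+13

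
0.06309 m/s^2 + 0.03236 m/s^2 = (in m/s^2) 0.09545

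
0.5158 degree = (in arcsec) 1857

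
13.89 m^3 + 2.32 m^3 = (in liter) 1.621e+04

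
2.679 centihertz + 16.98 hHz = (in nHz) 1.698e+12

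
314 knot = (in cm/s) 1.615e+04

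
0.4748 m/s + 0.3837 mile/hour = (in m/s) 0.6463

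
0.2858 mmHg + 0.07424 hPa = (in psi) 0.006603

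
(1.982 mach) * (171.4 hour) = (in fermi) 4.164e+23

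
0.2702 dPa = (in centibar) 2.702e-05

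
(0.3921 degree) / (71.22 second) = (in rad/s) 9.609e-05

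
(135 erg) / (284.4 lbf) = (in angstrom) 106.7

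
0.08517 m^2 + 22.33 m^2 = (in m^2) 22.42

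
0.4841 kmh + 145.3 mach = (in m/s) 4.947e+04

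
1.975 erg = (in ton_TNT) 4.72e-17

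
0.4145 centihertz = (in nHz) 4.145e+06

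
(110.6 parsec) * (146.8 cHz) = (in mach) 1.471e+16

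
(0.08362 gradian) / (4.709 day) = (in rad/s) 3.228e-09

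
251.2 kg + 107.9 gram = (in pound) 554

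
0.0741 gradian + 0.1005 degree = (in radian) 0.002918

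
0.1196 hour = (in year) 1.365e-05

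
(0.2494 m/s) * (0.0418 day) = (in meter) 900.7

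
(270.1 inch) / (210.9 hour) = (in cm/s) 0.0009036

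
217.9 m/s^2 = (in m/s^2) 217.9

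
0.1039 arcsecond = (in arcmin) 0.001732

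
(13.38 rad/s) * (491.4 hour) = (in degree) 1.356e+09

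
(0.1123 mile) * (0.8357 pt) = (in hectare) 5.328e-06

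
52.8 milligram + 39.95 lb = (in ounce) 639.2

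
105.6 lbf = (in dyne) 4.697e+07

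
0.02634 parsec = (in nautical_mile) 4.389e+11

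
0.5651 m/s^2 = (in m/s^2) 0.5651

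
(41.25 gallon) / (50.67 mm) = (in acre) 0.0007615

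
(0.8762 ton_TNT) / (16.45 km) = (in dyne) 2.229e+10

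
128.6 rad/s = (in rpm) 1228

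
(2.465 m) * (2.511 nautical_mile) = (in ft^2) 1.234e+05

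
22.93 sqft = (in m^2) 2.13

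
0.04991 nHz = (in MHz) 4.991e-17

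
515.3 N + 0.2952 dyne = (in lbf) 115.8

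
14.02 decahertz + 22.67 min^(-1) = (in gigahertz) 1.406e-07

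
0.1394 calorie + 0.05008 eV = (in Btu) 0.0005528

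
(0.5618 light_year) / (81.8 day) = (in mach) 2.209e+06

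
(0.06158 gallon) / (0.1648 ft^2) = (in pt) 43.16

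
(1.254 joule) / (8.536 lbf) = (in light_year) 3.491e-18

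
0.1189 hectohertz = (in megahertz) 1.189e-05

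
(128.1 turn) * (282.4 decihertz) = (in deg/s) 1.302e+06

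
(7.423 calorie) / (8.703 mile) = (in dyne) 221.7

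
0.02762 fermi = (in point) 7.829e-14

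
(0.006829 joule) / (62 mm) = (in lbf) 0.02476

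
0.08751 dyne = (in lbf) 1.967e-07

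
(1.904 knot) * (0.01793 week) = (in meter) 1.062e+04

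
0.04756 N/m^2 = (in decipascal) 0.4756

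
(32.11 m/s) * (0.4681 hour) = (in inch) 2.13e+06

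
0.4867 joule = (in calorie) 0.1163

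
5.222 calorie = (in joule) 21.85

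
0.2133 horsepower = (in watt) 159.1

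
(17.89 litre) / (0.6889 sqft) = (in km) 0.0002795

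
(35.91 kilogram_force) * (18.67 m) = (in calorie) 1571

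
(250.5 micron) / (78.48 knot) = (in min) 1.034e-07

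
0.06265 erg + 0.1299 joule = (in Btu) 0.0001231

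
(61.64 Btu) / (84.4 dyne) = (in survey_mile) 4.788e+04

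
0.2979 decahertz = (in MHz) 2.979e-06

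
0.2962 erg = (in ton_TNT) 7.079e-18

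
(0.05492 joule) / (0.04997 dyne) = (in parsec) 3.562e-12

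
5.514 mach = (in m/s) 1878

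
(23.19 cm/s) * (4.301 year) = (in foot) 1.032e+08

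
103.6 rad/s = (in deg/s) 5936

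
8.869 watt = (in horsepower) 0.01189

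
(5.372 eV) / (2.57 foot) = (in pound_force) 2.47e-19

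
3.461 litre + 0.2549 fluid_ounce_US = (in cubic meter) 0.003469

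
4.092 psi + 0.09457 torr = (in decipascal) 2.823e+05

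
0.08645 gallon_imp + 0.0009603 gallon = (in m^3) 0.0003966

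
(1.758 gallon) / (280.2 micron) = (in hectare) 0.002375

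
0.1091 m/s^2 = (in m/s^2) 0.1091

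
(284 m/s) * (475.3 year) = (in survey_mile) 2.645e+09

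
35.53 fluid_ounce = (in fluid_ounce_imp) 36.98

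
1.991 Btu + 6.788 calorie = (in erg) 2.129e+10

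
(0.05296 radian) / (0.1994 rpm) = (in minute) 0.04227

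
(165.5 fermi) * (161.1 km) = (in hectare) 2.666e-12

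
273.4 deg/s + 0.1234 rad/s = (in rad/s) 4.895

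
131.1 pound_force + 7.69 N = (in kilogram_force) 60.25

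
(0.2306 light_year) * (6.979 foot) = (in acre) 1.147e+12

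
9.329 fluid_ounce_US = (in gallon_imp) 0.06069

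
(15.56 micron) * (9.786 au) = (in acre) 5629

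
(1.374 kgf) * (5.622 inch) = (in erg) 1.924e+07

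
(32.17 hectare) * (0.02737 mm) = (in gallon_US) 2326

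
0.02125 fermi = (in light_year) 2.246e-33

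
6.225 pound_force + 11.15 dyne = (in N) 27.69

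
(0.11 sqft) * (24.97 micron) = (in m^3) 2.552e-07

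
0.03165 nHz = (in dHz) 3.165e-10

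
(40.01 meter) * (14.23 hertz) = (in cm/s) 5.693e+04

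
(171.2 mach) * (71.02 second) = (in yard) 4.528e+06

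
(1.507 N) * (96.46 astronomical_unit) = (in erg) 2.175e+20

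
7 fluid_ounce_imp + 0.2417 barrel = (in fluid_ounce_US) 1306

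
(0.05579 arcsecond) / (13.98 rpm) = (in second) 1.848e-07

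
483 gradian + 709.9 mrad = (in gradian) 528.2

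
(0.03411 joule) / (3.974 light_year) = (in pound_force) 2.04e-19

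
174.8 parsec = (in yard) 5.899e+18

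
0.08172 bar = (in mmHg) 61.3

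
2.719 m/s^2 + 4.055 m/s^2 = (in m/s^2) 6.774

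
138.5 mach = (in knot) 9.167e+04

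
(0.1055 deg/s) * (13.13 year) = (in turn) 1.213e+05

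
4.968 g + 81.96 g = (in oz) 3.066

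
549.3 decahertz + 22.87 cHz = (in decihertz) 5.493e+04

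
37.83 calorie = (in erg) 1.583e+09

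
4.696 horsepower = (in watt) 3502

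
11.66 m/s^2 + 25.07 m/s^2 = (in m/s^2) 36.73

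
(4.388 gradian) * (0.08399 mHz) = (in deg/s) 0.0003317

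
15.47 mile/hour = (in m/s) 6.916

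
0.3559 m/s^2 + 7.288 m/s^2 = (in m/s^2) 7.644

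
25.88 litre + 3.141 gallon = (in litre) 37.77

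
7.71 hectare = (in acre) 19.05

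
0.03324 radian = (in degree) 1.905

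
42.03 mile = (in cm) 6.764e+06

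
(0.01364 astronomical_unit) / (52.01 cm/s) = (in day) 4.541e+04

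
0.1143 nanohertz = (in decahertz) 1.143e-11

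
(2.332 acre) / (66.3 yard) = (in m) 155.7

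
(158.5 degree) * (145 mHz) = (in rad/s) 0.4011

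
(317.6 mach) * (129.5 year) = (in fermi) 4.416e+29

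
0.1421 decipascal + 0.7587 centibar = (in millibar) 7.587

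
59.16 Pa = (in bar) 0.0005916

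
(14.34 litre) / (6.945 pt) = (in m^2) 5.853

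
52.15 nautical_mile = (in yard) 1.056e+05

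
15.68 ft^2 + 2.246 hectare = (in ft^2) 2.418e+05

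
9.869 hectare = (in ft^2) 1.062e+06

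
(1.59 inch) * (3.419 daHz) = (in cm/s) 138.1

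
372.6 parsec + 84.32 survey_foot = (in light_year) 1215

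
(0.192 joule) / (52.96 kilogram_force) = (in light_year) 3.908e-20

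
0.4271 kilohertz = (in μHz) 4.271e+08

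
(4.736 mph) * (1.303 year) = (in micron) 8.7e+13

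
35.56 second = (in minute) 0.5927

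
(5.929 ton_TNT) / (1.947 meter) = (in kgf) 1.299e+09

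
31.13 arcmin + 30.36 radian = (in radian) 30.37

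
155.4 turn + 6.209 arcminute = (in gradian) 6.216e+04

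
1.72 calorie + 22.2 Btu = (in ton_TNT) 5.6e-06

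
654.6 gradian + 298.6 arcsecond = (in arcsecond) 2.121e+06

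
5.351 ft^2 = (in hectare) 4.971e-05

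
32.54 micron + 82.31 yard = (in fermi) 7.526e+16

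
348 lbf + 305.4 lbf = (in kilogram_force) 296.4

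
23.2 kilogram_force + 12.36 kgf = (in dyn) 3.487e+07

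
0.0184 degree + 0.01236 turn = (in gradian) 4.964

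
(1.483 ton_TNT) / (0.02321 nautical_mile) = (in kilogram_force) 1.472e+07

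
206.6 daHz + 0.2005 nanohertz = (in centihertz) 2.066e+05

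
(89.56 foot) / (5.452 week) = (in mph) 1.852e-05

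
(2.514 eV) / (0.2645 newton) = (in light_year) 1.61e-34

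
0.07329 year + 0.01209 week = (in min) 3.864e+04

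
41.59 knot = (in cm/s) 2140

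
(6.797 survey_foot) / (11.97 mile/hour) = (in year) 1.228e-08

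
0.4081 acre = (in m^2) 1652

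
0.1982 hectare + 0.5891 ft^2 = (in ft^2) 2.133e+04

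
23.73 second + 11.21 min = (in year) 2.208e-05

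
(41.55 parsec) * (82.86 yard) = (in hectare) 9.714e+15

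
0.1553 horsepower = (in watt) 115.8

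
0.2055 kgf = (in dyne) 2.015e+05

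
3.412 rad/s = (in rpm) 32.58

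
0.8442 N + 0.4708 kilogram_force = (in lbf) 1.228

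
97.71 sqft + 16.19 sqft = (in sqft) 113.9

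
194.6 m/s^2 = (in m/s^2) 194.6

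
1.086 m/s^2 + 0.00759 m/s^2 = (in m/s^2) 1.094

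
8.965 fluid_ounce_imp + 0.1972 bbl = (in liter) 31.61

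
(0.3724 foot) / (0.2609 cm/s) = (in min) 0.7251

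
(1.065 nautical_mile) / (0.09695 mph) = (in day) 0.5267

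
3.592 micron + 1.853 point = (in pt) 1.863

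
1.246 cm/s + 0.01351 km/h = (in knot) 0.03152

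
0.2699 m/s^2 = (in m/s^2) 0.2699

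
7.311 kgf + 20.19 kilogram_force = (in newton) 269.7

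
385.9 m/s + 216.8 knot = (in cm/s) 4.974e+04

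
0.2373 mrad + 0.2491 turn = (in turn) 0.2491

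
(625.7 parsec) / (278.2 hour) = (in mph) 4.312e+13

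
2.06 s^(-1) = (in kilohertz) 0.00206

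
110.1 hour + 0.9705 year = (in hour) 8612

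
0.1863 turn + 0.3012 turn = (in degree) 175.5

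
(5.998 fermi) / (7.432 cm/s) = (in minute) 1.345e-15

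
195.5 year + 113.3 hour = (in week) 1.019e+04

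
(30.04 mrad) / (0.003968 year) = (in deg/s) 1.375e-05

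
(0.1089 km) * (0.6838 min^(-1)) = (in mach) 0.003645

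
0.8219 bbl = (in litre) 130.7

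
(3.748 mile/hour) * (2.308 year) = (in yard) 1.334e+08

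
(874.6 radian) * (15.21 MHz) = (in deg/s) 7.622e+11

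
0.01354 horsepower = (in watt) 10.1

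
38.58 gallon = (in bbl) 0.9186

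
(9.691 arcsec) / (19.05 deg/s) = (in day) 1.636e-09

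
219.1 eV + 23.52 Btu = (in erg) 2.481e+11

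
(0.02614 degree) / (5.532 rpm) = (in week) 1.302e-09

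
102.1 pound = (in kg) 46.31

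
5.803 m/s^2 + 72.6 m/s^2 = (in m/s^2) 78.4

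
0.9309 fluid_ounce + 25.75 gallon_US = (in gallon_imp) 21.45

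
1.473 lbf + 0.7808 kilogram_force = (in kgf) 1.449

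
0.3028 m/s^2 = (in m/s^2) 0.3028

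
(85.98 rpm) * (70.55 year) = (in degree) 1.148e+12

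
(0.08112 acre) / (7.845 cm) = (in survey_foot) 1.373e+04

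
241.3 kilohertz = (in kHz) 241.3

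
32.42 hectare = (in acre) 80.11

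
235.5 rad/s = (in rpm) 2249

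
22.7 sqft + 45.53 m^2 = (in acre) 0.01177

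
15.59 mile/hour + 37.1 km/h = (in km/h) 62.19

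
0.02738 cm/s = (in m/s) 0.0002738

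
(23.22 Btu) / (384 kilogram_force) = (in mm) 6506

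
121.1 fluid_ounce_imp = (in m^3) 0.003441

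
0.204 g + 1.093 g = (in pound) 0.002859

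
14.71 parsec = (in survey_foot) 1.489e+18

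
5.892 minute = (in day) 0.004092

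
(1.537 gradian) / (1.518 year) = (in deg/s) 2.89e-08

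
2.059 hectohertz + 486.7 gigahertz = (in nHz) 4.867e+20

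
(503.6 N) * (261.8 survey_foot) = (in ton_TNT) 9.605e-06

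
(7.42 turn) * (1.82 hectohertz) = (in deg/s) 4.862e+05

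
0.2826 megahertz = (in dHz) 2.826e+06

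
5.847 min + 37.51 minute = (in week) 0.004301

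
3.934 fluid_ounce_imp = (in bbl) 0.0007031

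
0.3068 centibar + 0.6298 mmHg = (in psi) 0.05668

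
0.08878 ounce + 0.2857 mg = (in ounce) 0.08879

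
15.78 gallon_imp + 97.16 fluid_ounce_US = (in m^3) 0.07461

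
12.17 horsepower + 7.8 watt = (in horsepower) 12.18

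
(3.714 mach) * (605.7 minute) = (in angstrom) 4.596e+17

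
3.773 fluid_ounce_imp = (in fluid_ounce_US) 3.625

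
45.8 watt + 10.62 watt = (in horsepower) 0.07566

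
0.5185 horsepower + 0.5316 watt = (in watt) 387.2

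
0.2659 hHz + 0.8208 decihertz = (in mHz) 2.667e+04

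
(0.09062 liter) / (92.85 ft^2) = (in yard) 1.149e-05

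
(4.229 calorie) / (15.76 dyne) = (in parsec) 3.639e-12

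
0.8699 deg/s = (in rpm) 0.145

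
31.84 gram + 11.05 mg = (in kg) 0.03185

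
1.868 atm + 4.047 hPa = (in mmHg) 1423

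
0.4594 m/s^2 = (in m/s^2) 0.4594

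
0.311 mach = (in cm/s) 1.059e+04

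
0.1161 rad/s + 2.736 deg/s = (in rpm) 1.565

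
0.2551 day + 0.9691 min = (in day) 0.2558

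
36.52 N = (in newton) 36.52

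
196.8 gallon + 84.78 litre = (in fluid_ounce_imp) 2.92e+04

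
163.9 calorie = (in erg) 6.858e+09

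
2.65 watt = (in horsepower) 0.003554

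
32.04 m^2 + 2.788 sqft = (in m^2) 32.3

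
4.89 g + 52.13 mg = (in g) 4.942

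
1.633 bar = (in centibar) 163.3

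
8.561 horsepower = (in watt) 6384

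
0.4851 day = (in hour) 11.64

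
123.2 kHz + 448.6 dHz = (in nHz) 1.232e+14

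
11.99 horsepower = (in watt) 8941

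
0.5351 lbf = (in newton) 2.38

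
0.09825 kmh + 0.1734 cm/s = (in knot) 0.05642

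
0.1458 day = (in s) 1.26e+04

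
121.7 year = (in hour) 1.066e+06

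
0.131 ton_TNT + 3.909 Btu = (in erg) 5.481e+15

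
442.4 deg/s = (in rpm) 73.73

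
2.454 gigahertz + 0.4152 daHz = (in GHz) 2.454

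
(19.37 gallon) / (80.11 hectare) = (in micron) 0.09153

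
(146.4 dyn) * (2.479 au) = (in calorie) 1.298e+08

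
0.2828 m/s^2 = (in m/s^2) 0.2828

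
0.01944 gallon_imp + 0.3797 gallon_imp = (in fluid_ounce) 61.36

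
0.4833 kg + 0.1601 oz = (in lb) 1.076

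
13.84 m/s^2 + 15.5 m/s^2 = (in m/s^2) 29.34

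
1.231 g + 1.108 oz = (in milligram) 3.264e+04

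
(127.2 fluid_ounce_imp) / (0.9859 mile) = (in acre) 5.629e-10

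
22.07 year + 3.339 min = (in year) 22.07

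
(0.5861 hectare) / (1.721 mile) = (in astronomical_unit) 1.415e-11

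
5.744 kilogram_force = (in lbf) 12.66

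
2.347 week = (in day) 16.43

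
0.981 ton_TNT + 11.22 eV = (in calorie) 9.81e+08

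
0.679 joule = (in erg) 6.79e+06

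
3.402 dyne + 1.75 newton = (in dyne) 1.75e+05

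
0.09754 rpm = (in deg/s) 0.5852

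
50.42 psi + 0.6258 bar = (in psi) 59.5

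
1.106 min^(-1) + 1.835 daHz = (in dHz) 183.7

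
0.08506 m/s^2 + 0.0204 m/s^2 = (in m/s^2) 0.1055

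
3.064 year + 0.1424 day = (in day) 1119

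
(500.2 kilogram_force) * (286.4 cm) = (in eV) 8.769e+22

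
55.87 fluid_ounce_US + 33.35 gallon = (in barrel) 0.8044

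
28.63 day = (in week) 4.09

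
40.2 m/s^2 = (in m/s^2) 40.2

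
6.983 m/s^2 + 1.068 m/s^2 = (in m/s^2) 8.051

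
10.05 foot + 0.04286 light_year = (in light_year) 0.04286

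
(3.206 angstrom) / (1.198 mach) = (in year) 2.492e-20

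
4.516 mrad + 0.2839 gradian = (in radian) 0.008975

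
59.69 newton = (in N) 59.69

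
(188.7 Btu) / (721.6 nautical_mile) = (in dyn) 1.49e+04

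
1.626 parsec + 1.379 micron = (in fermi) 5.017e+31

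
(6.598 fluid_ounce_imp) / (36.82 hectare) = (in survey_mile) 3.164e-13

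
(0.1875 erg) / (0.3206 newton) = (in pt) 0.0001658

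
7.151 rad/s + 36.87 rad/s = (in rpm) 420.4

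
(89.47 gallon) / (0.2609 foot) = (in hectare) 0.0004259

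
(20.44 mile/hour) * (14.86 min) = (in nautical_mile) 4.399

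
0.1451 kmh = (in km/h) 0.1451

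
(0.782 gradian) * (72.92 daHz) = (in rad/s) 8.957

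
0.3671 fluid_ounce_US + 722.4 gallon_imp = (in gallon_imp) 722.4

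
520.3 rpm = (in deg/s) 3122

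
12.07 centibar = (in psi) 1.751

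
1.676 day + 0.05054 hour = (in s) 1.45e+05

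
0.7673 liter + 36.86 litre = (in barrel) 0.2367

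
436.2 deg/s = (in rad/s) 7.613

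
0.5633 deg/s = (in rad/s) 0.009831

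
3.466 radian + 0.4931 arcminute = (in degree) 198.6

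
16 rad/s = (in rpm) 152.8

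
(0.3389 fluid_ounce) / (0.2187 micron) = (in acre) 0.01132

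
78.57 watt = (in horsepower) 0.1054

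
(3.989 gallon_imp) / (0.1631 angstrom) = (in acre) 2.747e+05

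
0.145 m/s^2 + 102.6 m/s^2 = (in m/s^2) 102.7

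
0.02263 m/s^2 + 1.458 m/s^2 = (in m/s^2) 1.481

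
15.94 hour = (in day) 0.6642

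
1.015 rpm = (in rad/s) 0.1063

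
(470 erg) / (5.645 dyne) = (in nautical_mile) 0.0004496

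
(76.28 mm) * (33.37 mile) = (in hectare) 0.4097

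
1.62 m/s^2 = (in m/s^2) 1.62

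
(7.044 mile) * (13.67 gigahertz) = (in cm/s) 1.55e+16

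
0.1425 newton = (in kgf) 0.01453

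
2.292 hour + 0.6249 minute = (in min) 138.1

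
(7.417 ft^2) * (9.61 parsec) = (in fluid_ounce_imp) 7.191e+21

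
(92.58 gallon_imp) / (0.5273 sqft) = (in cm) 859.1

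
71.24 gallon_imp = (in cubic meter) 0.3239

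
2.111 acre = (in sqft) 9.196e+04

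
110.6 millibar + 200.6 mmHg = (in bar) 0.378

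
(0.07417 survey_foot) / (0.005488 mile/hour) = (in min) 0.1536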